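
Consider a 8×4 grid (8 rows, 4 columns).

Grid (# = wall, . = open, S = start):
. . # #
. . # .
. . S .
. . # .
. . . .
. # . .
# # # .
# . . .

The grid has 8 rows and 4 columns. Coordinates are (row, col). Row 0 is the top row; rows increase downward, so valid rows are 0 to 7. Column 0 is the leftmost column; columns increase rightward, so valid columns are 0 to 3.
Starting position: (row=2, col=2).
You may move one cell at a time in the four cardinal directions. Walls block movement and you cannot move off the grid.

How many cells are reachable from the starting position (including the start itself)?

BFS flood-fill from (row=2, col=2):
  Distance 0: (row=2, col=2)
  Distance 1: (row=2, col=1), (row=2, col=3)
  Distance 2: (row=1, col=1), (row=1, col=3), (row=2, col=0), (row=3, col=1), (row=3, col=3)
  Distance 3: (row=0, col=1), (row=1, col=0), (row=3, col=0), (row=4, col=1), (row=4, col=3)
  Distance 4: (row=0, col=0), (row=4, col=0), (row=4, col=2), (row=5, col=3)
  Distance 5: (row=5, col=0), (row=5, col=2), (row=6, col=3)
  Distance 6: (row=7, col=3)
  Distance 7: (row=7, col=2)
  Distance 8: (row=7, col=1)
Total reachable: 23 (grid has 23 open cells total)

Answer: Reachable cells: 23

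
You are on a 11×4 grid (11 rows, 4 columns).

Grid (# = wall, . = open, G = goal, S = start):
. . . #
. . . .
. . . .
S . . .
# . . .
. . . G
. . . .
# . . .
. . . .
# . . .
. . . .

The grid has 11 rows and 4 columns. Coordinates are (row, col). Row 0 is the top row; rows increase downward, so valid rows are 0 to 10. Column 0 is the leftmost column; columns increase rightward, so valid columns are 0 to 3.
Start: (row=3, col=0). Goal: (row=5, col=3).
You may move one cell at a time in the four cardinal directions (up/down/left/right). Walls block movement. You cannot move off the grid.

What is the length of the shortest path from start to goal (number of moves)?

BFS from (row=3, col=0) until reaching (row=5, col=3):
  Distance 0: (row=3, col=0)
  Distance 1: (row=2, col=0), (row=3, col=1)
  Distance 2: (row=1, col=0), (row=2, col=1), (row=3, col=2), (row=4, col=1)
  Distance 3: (row=0, col=0), (row=1, col=1), (row=2, col=2), (row=3, col=3), (row=4, col=2), (row=5, col=1)
  Distance 4: (row=0, col=1), (row=1, col=2), (row=2, col=3), (row=4, col=3), (row=5, col=0), (row=5, col=2), (row=6, col=1)
  Distance 5: (row=0, col=2), (row=1, col=3), (row=5, col=3), (row=6, col=0), (row=6, col=2), (row=7, col=1)  <- goal reached here
One shortest path (5 moves): (row=3, col=0) -> (row=3, col=1) -> (row=3, col=2) -> (row=3, col=3) -> (row=4, col=3) -> (row=5, col=3)

Answer: Shortest path length: 5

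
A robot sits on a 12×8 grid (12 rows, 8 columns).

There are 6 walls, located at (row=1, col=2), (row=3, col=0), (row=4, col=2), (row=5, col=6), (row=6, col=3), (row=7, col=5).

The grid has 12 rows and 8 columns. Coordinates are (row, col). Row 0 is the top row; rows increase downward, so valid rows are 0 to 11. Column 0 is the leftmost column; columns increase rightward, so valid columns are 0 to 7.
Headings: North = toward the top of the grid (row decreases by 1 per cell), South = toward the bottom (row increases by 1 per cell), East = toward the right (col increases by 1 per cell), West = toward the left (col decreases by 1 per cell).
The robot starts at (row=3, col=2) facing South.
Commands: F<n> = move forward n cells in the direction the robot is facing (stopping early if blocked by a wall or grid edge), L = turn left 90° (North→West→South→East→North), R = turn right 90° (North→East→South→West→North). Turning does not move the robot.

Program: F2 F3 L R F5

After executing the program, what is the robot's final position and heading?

Answer: Final position: (row=3, col=2), facing South

Derivation:
Start: (row=3, col=2), facing South
  F2: move forward 0/2 (blocked), now at (row=3, col=2)
  F3: move forward 0/3 (blocked), now at (row=3, col=2)
  L: turn left, now facing East
  R: turn right, now facing South
  F5: move forward 0/5 (blocked), now at (row=3, col=2)
Final: (row=3, col=2), facing South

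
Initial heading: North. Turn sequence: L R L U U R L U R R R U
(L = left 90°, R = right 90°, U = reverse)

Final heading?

Answer: Final heading: South

Derivation:
Start: North
  L (left (90° counter-clockwise)) -> West
  R (right (90° clockwise)) -> North
  L (left (90° counter-clockwise)) -> West
  U (U-turn (180°)) -> East
  U (U-turn (180°)) -> West
  R (right (90° clockwise)) -> North
  L (left (90° counter-clockwise)) -> West
  U (U-turn (180°)) -> East
  R (right (90° clockwise)) -> South
  R (right (90° clockwise)) -> West
  R (right (90° clockwise)) -> North
  U (U-turn (180°)) -> South
Final: South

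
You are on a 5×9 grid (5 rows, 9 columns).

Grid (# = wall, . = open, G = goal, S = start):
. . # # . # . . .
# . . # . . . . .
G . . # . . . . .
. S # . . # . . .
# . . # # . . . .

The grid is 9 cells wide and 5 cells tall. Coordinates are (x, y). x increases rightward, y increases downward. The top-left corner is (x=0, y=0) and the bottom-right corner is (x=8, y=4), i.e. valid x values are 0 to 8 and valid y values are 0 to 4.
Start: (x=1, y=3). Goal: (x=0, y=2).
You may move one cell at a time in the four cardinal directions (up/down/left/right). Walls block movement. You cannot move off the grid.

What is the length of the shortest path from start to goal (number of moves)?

Answer: Shortest path length: 2

Derivation:
BFS from (x=1, y=3) until reaching (x=0, y=2):
  Distance 0: (x=1, y=3)
  Distance 1: (x=1, y=2), (x=0, y=3), (x=1, y=4)
  Distance 2: (x=1, y=1), (x=0, y=2), (x=2, y=2), (x=2, y=4)  <- goal reached here
One shortest path (2 moves): (x=1, y=3) -> (x=0, y=3) -> (x=0, y=2)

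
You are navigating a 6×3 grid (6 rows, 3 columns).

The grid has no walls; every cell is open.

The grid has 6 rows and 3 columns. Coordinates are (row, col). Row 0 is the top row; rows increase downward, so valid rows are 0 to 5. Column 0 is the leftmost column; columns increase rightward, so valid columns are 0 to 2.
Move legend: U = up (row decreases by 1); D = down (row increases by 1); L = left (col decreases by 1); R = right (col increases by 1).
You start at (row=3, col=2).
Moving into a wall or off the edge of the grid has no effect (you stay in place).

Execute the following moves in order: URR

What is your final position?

Answer: Final position: (row=2, col=2)

Derivation:
Start: (row=3, col=2)
  U (up): (row=3, col=2) -> (row=2, col=2)
  R (right): blocked, stay at (row=2, col=2)
  R (right): blocked, stay at (row=2, col=2)
Final: (row=2, col=2)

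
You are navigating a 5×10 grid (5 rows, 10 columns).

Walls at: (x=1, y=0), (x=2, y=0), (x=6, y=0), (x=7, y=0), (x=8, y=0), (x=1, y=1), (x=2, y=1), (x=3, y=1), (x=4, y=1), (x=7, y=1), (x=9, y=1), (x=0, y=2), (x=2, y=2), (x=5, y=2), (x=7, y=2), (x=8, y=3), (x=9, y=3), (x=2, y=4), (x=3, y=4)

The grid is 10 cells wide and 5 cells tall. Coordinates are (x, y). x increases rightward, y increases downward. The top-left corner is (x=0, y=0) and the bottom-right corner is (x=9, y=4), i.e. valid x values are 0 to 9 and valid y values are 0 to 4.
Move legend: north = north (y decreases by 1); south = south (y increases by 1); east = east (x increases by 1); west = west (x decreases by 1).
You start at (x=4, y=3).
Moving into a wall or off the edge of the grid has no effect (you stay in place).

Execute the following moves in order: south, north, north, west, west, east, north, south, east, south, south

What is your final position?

Answer: Final position: (x=5, y=4)

Derivation:
Start: (x=4, y=3)
  south (south): (x=4, y=3) -> (x=4, y=4)
  north (north): (x=4, y=4) -> (x=4, y=3)
  north (north): (x=4, y=3) -> (x=4, y=2)
  west (west): (x=4, y=2) -> (x=3, y=2)
  west (west): blocked, stay at (x=3, y=2)
  east (east): (x=3, y=2) -> (x=4, y=2)
  north (north): blocked, stay at (x=4, y=2)
  south (south): (x=4, y=2) -> (x=4, y=3)
  east (east): (x=4, y=3) -> (x=5, y=3)
  south (south): (x=5, y=3) -> (x=5, y=4)
  south (south): blocked, stay at (x=5, y=4)
Final: (x=5, y=4)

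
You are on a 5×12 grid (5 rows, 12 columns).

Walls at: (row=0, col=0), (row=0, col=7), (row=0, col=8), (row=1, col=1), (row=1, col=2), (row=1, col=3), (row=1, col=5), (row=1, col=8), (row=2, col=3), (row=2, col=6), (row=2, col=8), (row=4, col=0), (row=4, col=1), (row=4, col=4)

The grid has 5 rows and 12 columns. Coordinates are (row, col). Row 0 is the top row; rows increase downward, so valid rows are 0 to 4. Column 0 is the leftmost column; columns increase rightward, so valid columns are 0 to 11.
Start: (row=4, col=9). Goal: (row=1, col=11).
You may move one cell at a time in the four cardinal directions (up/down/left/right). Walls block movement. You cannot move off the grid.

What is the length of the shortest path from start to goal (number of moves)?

Answer: Shortest path length: 5

Derivation:
BFS from (row=4, col=9) until reaching (row=1, col=11):
  Distance 0: (row=4, col=9)
  Distance 1: (row=3, col=9), (row=4, col=8), (row=4, col=10)
  Distance 2: (row=2, col=9), (row=3, col=8), (row=3, col=10), (row=4, col=7), (row=4, col=11)
  Distance 3: (row=1, col=9), (row=2, col=10), (row=3, col=7), (row=3, col=11), (row=4, col=6)
  Distance 4: (row=0, col=9), (row=1, col=10), (row=2, col=7), (row=2, col=11), (row=3, col=6), (row=4, col=5)
  Distance 5: (row=0, col=10), (row=1, col=7), (row=1, col=11), (row=3, col=5)  <- goal reached here
One shortest path (5 moves): (row=4, col=9) -> (row=4, col=10) -> (row=4, col=11) -> (row=3, col=11) -> (row=2, col=11) -> (row=1, col=11)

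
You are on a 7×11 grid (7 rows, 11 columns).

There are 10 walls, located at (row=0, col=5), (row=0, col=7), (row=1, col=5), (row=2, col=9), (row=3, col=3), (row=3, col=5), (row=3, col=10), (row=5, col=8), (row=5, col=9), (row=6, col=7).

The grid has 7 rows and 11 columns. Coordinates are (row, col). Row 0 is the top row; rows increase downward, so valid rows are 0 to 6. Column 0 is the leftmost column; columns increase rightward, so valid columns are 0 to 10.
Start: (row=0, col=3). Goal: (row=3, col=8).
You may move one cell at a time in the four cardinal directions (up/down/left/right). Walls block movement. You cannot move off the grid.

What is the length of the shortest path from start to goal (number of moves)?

BFS from (row=0, col=3) until reaching (row=3, col=8):
  Distance 0: (row=0, col=3)
  Distance 1: (row=0, col=2), (row=0, col=4), (row=1, col=3)
  Distance 2: (row=0, col=1), (row=1, col=2), (row=1, col=4), (row=2, col=3)
  Distance 3: (row=0, col=0), (row=1, col=1), (row=2, col=2), (row=2, col=4)
  Distance 4: (row=1, col=0), (row=2, col=1), (row=2, col=5), (row=3, col=2), (row=3, col=4)
  Distance 5: (row=2, col=0), (row=2, col=6), (row=3, col=1), (row=4, col=2), (row=4, col=4)
  Distance 6: (row=1, col=6), (row=2, col=7), (row=3, col=0), (row=3, col=6), (row=4, col=1), (row=4, col=3), (row=4, col=5), (row=5, col=2), (row=5, col=4)
  Distance 7: (row=0, col=6), (row=1, col=7), (row=2, col=8), (row=3, col=7), (row=4, col=0), (row=4, col=6), (row=5, col=1), (row=5, col=3), (row=5, col=5), (row=6, col=2), (row=6, col=4)
  Distance 8: (row=1, col=8), (row=3, col=8), (row=4, col=7), (row=5, col=0), (row=5, col=6), (row=6, col=1), (row=6, col=3), (row=6, col=5)  <- goal reached here
One shortest path (8 moves): (row=0, col=3) -> (row=0, col=4) -> (row=1, col=4) -> (row=2, col=4) -> (row=2, col=5) -> (row=2, col=6) -> (row=2, col=7) -> (row=2, col=8) -> (row=3, col=8)

Answer: Shortest path length: 8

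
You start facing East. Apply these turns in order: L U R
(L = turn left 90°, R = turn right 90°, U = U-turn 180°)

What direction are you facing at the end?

Start: East
  L (left (90° counter-clockwise)) -> North
  U (U-turn (180°)) -> South
  R (right (90° clockwise)) -> West
Final: West

Answer: Final heading: West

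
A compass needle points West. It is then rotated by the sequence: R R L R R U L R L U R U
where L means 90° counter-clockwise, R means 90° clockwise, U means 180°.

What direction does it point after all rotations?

Answer: Final heading: North

Derivation:
Start: West
  R (right (90° clockwise)) -> North
  R (right (90° clockwise)) -> East
  L (left (90° counter-clockwise)) -> North
  R (right (90° clockwise)) -> East
  R (right (90° clockwise)) -> South
  U (U-turn (180°)) -> North
  L (left (90° counter-clockwise)) -> West
  R (right (90° clockwise)) -> North
  L (left (90° counter-clockwise)) -> West
  U (U-turn (180°)) -> East
  R (right (90° clockwise)) -> South
  U (U-turn (180°)) -> North
Final: North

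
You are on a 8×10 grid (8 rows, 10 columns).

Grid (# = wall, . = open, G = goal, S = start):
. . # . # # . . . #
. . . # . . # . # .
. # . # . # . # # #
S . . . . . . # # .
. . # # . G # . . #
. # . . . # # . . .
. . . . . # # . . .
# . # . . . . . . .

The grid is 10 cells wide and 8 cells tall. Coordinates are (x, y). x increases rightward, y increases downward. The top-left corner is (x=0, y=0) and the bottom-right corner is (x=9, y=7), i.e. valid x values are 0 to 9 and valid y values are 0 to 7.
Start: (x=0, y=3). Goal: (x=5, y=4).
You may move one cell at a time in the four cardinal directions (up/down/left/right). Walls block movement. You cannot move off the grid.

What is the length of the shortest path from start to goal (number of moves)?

BFS from (x=0, y=3) until reaching (x=5, y=4):
  Distance 0: (x=0, y=3)
  Distance 1: (x=0, y=2), (x=1, y=3), (x=0, y=4)
  Distance 2: (x=0, y=1), (x=2, y=3), (x=1, y=4), (x=0, y=5)
  Distance 3: (x=0, y=0), (x=1, y=1), (x=2, y=2), (x=3, y=3), (x=0, y=6)
  Distance 4: (x=1, y=0), (x=2, y=1), (x=4, y=3), (x=1, y=6)
  Distance 5: (x=4, y=2), (x=5, y=3), (x=4, y=4), (x=2, y=6), (x=1, y=7)
  Distance 6: (x=4, y=1), (x=6, y=3), (x=5, y=4), (x=2, y=5), (x=4, y=5), (x=3, y=6)  <- goal reached here
One shortest path (6 moves): (x=0, y=3) -> (x=1, y=3) -> (x=2, y=3) -> (x=3, y=3) -> (x=4, y=3) -> (x=5, y=3) -> (x=5, y=4)

Answer: Shortest path length: 6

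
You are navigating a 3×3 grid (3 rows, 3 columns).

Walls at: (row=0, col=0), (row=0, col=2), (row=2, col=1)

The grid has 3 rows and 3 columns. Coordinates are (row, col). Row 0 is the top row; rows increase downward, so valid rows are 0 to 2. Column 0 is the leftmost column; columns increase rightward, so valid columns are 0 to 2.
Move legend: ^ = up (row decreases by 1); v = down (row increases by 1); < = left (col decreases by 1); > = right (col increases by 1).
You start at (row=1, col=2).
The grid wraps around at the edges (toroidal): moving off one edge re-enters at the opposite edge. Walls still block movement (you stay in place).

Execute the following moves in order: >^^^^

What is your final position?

Answer: Final position: (row=1, col=0)

Derivation:
Start: (row=1, col=2)
  > (right): (row=1, col=2) -> (row=1, col=0)
  [×4]^ (up): blocked, stay at (row=1, col=0)
Final: (row=1, col=0)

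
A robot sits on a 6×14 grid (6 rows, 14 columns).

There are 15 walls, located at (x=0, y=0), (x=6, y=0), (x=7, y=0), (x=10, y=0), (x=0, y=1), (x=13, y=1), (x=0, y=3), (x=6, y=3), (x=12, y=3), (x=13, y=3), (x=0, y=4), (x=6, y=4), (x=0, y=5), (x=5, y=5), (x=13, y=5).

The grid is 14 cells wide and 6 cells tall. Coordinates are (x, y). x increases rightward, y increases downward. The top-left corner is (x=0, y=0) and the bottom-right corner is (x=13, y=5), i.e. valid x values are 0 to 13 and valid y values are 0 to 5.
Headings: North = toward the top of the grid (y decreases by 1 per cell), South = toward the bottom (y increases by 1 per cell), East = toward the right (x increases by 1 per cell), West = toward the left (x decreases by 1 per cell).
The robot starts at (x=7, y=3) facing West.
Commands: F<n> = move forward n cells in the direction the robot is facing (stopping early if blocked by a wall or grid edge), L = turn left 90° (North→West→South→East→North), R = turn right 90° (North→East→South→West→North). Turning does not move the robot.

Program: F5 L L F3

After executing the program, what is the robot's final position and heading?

Start: (x=7, y=3), facing West
  F5: move forward 0/5 (blocked), now at (x=7, y=3)
  L: turn left, now facing South
  L: turn left, now facing East
  F3: move forward 3, now at (x=10, y=3)
Final: (x=10, y=3), facing East

Answer: Final position: (x=10, y=3), facing East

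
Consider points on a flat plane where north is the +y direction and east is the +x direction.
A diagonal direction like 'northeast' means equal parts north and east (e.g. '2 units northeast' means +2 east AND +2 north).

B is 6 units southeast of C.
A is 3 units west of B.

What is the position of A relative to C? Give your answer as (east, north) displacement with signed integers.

Place C at the origin (east=0, north=0).
  B is 6 units southeast of C: delta (east=+6, north=-6); B at (east=6, north=-6).
  A is 3 units west of B: delta (east=-3, north=+0); A at (east=3, north=-6).
Therefore A relative to C: (east=3, north=-6).

Answer: A is at (east=3, north=-6) relative to C.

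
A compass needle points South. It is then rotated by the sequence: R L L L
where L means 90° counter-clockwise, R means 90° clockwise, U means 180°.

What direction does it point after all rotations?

Answer: Final heading: North

Derivation:
Start: South
  R (right (90° clockwise)) -> West
  L (left (90° counter-clockwise)) -> South
  L (left (90° counter-clockwise)) -> East
  L (left (90° counter-clockwise)) -> North
Final: North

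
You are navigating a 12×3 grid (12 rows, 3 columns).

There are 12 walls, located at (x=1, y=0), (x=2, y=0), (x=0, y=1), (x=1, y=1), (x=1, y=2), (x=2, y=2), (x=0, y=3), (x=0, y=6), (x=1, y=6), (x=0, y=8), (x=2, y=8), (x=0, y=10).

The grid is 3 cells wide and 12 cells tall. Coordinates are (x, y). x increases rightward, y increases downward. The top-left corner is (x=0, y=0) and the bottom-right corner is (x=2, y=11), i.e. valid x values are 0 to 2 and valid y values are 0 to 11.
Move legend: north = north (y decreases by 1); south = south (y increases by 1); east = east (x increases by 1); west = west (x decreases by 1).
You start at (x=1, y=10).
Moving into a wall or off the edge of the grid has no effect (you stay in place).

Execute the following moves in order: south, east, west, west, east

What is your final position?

Start: (x=1, y=10)
  south (south): (x=1, y=10) -> (x=1, y=11)
  east (east): (x=1, y=11) -> (x=2, y=11)
  west (west): (x=2, y=11) -> (x=1, y=11)
  west (west): (x=1, y=11) -> (x=0, y=11)
  east (east): (x=0, y=11) -> (x=1, y=11)
Final: (x=1, y=11)

Answer: Final position: (x=1, y=11)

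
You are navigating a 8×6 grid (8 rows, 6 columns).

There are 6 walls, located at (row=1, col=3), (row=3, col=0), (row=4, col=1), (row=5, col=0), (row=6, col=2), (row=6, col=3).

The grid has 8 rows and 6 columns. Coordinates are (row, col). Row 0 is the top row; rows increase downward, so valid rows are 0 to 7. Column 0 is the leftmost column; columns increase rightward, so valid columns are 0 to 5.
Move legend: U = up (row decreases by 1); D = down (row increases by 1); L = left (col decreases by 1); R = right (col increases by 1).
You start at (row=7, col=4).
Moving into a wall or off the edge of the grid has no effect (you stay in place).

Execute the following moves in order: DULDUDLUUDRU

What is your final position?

Answer: Final position: (row=6, col=4)

Derivation:
Start: (row=7, col=4)
  D (down): blocked, stay at (row=7, col=4)
  U (up): (row=7, col=4) -> (row=6, col=4)
  L (left): blocked, stay at (row=6, col=4)
  D (down): (row=6, col=4) -> (row=7, col=4)
  U (up): (row=7, col=4) -> (row=6, col=4)
  D (down): (row=6, col=4) -> (row=7, col=4)
  L (left): (row=7, col=4) -> (row=7, col=3)
  U (up): blocked, stay at (row=7, col=3)
  U (up): blocked, stay at (row=7, col=3)
  D (down): blocked, stay at (row=7, col=3)
  R (right): (row=7, col=3) -> (row=7, col=4)
  U (up): (row=7, col=4) -> (row=6, col=4)
Final: (row=6, col=4)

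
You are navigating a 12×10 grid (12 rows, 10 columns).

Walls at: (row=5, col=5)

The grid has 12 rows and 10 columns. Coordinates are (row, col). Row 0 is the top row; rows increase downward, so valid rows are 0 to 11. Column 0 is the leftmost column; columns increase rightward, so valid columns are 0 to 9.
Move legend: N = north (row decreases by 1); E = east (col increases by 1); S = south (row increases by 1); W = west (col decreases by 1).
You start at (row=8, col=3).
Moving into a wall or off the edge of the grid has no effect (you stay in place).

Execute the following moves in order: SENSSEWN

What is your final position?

Start: (row=8, col=3)
  S (south): (row=8, col=3) -> (row=9, col=3)
  E (east): (row=9, col=3) -> (row=9, col=4)
  N (north): (row=9, col=4) -> (row=8, col=4)
  S (south): (row=8, col=4) -> (row=9, col=4)
  S (south): (row=9, col=4) -> (row=10, col=4)
  E (east): (row=10, col=4) -> (row=10, col=5)
  W (west): (row=10, col=5) -> (row=10, col=4)
  N (north): (row=10, col=4) -> (row=9, col=4)
Final: (row=9, col=4)

Answer: Final position: (row=9, col=4)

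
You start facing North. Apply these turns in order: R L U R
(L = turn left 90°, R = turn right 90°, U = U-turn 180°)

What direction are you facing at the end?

Answer: Final heading: West

Derivation:
Start: North
  R (right (90° clockwise)) -> East
  L (left (90° counter-clockwise)) -> North
  U (U-turn (180°)) -> South
  R (right (90° clockwise)) -> West
Final: West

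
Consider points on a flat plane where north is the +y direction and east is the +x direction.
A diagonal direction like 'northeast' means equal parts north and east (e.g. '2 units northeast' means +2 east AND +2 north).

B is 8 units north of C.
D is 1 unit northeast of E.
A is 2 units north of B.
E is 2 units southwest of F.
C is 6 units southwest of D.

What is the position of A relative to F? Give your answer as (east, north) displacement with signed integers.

Place F at the origin (east=0, north=0).
  E is 2 units southwest of F: delta (east=-2, north=-2); E at (east=-2, north=-2).
  D is 1 unit northeast of E: delta (east=+1, north=+1); D at (east=-1, north=-1).
  C is 6 units southwest of D: delta (east=-6, north=-6); C at (east=-7, north=-7).
  B is 8 units north of C: delta (east=+0, north=+8); B at (east=-7, north=1).
  A is 2 units north of B: delta (east=+0, north=+2); A at (east=-7, north=3).
Therefore A relative to F: (east=-7, north=3).

Answer: A is at (east=-7, north=3) relative to F.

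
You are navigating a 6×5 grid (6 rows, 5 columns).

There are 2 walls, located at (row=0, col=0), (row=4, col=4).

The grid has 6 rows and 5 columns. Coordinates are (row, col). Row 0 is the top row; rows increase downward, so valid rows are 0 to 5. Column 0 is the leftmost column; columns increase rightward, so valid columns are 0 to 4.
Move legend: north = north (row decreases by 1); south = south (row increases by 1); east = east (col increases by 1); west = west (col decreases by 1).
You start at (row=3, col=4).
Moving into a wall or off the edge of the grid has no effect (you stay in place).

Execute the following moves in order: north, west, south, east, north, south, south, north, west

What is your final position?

Start: (row=3, col=4)
  north (north): (row=3, col=4) -> (row=2, col=4)
  west (west): (row=2, col=4) -> (row=2, col=3)
  south (south): (row=2, col=3) -> (row=3, col=3)
  east (east): (row=3, col=3) -> (row=3, col=4)
  north (north): (row=3, col=4) -> (row=2, col=4)
  south (south): (row=2, col=4) -> (row=3, col=4)
  south (south): blocked, stay at (row=3, col=4)
  north (north): (row=3, col=4) -> (row=2, col=4)
  west (west): (row=2, col=4) -> (row=2, col=3)
Final: (row=2, col=3)

Answer: Final position: (row=2, col=3)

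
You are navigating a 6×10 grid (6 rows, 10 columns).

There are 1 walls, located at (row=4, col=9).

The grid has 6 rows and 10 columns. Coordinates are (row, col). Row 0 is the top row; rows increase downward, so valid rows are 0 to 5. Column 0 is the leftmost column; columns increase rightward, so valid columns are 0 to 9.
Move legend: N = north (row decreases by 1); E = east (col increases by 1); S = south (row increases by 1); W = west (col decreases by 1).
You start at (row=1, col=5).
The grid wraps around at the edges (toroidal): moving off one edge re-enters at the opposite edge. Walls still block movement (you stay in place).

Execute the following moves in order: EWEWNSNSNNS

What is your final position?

Start: (row=1, col=5)
  E (east): (row=1, col=5) -> (row=1, col=6)
  W (west): (row=1, col=6) -> (row=1, col=5)
  E (east): (row=1, col=5) -> (row=1, col=6)
  W (west): (row=1, col=6) -> (row=1, col=5)
  N (north): (row=1, col=5) -> (row=0, col=5)
  S (south): (row=0, col=5) -> (row=1, col=5)
  N (north): (row=1, col=5) -> (row=0, col=5)
  S (south): (row=0, col=5) -> (row=1, col=5)
  N (north): (row=1, col=5) -> (row=0, col=5)
  N (north): (row=0, col=5) -> (row=5, col=5)
  S (south): (row=5, col=5) -> (row=0, col=5)
Final: (row=0, col=5)

Answer: Final position: (row=0, col=5)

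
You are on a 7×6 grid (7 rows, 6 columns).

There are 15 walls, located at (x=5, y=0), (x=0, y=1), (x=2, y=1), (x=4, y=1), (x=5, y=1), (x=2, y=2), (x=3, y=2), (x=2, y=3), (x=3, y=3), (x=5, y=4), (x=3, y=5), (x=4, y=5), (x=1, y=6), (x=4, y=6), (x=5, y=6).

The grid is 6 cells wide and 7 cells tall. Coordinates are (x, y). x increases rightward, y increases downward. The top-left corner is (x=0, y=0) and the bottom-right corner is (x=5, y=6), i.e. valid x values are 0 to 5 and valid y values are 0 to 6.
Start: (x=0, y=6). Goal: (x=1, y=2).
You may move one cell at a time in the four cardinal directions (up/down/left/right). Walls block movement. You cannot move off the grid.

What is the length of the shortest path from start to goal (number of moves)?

BFS from (x=0, y=6) until reaching (x=1, y=2):
  Distance 0: (x=0, y=6)
  Distance 1: (x=0, y=5)
  Distance 2: (x=0, y=4), (x=1, y=5)
  Distance 3: (x=0, y=3), (x=1, y=4), (x=2, y=5)
  Distance 4: (x=0, y=2), (x=1, y=3), (x=2, y=4), (x=2, y=6)
  Distance 5: (x=1, y=2), (x=3, y=4), (x=3, y=6)  <- goal reached here
One shortest path (5 moves): (x=0, y=6) -> (x=0, y=5) -> (x=1, y=5) -> (x=1, y=4) -> (x=1, y=3) -> (x=1, y=2)

Answer: Shortest path length: 5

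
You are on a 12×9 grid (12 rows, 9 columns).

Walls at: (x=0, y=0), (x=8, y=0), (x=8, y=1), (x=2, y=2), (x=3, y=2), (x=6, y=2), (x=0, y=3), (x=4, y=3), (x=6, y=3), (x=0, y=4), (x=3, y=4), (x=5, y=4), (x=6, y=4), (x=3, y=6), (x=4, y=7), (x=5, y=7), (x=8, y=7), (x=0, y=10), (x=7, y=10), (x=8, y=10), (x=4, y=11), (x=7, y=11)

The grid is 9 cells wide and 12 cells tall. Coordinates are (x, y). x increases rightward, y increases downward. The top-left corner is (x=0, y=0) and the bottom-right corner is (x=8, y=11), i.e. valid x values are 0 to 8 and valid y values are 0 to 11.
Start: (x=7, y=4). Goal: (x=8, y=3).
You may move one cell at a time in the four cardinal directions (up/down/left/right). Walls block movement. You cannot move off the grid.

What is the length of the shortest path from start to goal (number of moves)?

BFS from (x=7, y=4) until reaching (x=8, y=3):
  Distance 0: (x=7, y=4)
  Distance 1: (x=7, y=3), (x=8, y=4), (x=7, y=5)
  Distance 2: (x=7, y=2), (x=8, y=3), (x=6, y=5), (x=8, y=5), (x=7, y=6)  <- goal reached here
One shortest path (2 moves): (x=7, y=4) -> (x=8, y=4) -> (x=8, y=3)

Answer: Shortest path length: 2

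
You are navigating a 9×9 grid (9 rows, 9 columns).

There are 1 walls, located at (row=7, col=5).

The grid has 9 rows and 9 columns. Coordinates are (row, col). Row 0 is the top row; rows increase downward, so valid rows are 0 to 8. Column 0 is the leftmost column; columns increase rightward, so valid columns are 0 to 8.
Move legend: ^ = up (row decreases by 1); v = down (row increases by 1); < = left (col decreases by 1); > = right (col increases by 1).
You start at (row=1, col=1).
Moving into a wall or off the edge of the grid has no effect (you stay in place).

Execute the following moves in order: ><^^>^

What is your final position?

Answer: Final position: (row=0, col=2)

Derivation:
Start: (row=1, col=1)
  > (right): (row=1, col=1) -> (row=1, col=2)
  < (left): (row=1, col=2) -> (row=1, col=1)
  ^ (up): (row=1, col=1) -> (row=0, col=1)
  ^ (up): blocked, stay at (row=0, col=1)
  > (right): (row=0, col=1) -> (row=0, col=2)
  ^ (up): blocked, stay at (row=0, col=2)
Final: (row=0, col=2)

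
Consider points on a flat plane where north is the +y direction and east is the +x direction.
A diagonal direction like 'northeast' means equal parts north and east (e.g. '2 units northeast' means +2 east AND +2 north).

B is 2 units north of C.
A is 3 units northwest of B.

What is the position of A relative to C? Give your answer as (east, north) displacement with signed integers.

Place C at the origin (east=0, north=0).
  B is 2 units north of C: delta (east=+0, north=+2); B at (east=0, north=2).
  A is 3 units northwest of B: delta (east=-3, north=+3); A at (east=-3, north=5).
Therefore A relative to C: (east=-3, north=5).

Answer: A is at (east=-3, north=5) relative to C.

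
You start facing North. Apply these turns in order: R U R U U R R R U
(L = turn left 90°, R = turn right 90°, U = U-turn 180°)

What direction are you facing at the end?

Start: North
  R (right (90° clockwise)) -> East
  U (U-turn (180°)) -> West
  R (right (90° clockwise)) -> North
  U (U-turn (180°)) -> South
  U (U-turn (180°)) -> North
  R (right (90° clockwise)) -> East
  R (right (90° clockwise)) -> South
  R (right (90° clockwise)) -> West
  U (U-turn (180°)) -> East
Final: East

Answer: Final heading: East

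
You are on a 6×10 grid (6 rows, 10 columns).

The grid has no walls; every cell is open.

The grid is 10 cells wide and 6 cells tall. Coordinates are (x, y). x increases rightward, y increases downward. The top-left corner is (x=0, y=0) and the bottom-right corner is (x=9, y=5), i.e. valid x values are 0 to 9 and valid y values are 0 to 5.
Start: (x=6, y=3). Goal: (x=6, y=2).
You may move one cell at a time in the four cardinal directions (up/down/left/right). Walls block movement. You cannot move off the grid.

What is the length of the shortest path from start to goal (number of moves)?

Answer: Shortest path length: 1

Derivation:
BFS from (x=6, y=3) until reaching (x=6, y=2):
  Distance 0: (x=6, y=3)
  Distance 1: (x=6, y=2), (x=5, y=3), (x=7, y=3), (x=6, y=4)  <- goal reached here
One shortest path (1 moves): (x=6, y=3) -> (x=6, y=2)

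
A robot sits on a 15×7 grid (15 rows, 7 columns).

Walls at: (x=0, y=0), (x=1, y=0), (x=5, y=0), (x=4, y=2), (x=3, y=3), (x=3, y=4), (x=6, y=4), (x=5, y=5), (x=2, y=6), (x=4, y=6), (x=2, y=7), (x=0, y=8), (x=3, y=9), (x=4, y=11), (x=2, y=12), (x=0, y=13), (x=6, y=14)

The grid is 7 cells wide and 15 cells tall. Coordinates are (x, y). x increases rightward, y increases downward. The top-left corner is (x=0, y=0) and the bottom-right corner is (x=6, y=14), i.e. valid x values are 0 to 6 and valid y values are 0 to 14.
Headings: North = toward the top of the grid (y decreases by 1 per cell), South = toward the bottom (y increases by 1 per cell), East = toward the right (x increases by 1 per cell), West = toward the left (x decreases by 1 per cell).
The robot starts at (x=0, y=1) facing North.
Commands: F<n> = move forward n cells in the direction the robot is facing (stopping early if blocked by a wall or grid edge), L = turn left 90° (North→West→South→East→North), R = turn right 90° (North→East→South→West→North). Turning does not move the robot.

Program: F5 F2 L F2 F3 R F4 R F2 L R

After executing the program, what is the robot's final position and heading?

Start: (x=0, y=1), facing North
  F5: move forward 0/5 (blocked), now at (x=0, y=1)
  F2: move forward 0/2 (blocked), now at (x=0, y=1)
  L: turn left, now facing West
  F2: move forward 0/2 (blocked), now at (x=0, y=1)
  F3: move forward 0/3 (blocked), now at (x=0, y=1)
  R: turn right, now facing North
  F4: move forward 0/4 (blocked), now at (x=0, y=1)
  R: turn right, now facing East
  F2: move forward 2, now at (x=2, y=1)
  L: turn left, now facing North
  R: turn right, now facing East
Final: (x=2, y=1), facing East

Answer: Final position: (x=2, y=1), facing East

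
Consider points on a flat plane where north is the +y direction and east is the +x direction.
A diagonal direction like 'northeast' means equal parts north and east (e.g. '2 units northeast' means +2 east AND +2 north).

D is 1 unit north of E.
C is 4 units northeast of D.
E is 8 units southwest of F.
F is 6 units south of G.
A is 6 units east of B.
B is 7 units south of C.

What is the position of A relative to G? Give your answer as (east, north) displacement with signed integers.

Place G at the origin (east=0, north=0).
  F is 6 units south of G: delta (east=+0, north=-6); F at (east=0, north=-6).
  E is 8 units southwest of F: delta (east=-8, north=-8); E at (east=-8, north=-14).
  D is 1 unit north of E: delta (east=+0, north=+1); D at (east=-8, north=-13).
  C is 4 units northeast of D: delta (east=+4, north=+4); C at (east=-4, north=-9).
  B is 7 units south of C: delta (east=+0, north=-7); B at (east=-4, north=-16).
  A is 6 units east of B: delta (east=+6, north=+0); A at (east=2, north=-16).
Therefore A relative to G: (east=2, north=-16).

Answer: A is at (east=2, north=-16) relative to G.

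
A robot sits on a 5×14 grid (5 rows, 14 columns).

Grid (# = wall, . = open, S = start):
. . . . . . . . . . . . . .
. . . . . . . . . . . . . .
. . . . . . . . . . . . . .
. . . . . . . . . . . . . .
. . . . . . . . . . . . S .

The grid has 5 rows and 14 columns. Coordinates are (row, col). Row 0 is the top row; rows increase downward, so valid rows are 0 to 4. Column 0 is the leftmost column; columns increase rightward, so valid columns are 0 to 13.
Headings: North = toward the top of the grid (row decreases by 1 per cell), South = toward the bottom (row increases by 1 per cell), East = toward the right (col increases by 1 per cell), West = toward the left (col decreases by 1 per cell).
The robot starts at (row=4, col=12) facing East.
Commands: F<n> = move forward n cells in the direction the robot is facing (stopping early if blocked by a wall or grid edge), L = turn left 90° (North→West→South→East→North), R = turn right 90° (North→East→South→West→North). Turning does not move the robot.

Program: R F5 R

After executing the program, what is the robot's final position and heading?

Answer: Final position: (row=4, col=12), facing West

Derivation:
Start: (row=4, col=12), facing East
  R: turn right, now facing South
  F5: move forward 0/5 (blocked), now at (row=4, col=12)
  R: turn right, now facing West
Final: (row=4, col=12), facing West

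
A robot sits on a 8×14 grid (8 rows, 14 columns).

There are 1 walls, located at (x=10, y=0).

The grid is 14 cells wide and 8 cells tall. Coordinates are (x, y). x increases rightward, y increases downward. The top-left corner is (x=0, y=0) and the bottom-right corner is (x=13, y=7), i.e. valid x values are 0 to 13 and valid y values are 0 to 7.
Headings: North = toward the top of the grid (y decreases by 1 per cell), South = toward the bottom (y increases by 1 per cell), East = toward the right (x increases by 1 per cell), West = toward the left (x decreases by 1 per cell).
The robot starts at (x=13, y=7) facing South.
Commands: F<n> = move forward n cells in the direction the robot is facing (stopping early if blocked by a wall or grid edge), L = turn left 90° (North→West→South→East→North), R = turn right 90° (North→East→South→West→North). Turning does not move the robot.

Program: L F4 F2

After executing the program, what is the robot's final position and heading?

Start: (x=13, y=7), facing South
  L: turn left, now facing East
  F4: move forward 0/4 (blocked), now at (x=13, y=7)
  F2: move forward 0/2 (blocked), now at (x=13, y=7)
Final: (x=13, y=7), facing East

Answer: Final position: (x=13, y=7), facing East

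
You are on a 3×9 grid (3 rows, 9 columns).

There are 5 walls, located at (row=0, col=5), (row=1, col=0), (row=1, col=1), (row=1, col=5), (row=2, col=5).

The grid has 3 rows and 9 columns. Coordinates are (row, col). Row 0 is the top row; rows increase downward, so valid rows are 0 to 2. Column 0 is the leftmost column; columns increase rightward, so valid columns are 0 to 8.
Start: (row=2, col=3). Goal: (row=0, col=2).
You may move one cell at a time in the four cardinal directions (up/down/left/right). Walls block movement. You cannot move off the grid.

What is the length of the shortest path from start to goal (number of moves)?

BFS from (row=2, col=3) until reaching (row=0, col=2):
  Distance 0: (row=2, col=3)
  Distance 1: (row=1, col=3), (row=2, col=2), (row=2, col=4)
  Distance 2: (row=0, col=3), (row=1, col=2), (row=1, col=4), (row=2, col=1)
  Distance 3: (row=0, col=2), (row=0, col=4), (row=2, col=0)  <- goal reached here
One shortest path (3 moves): (row=2, col=3) -> (row=2, col=2) -> (row=1, col=2) -> (row=0, col=2)

Answer: Shortest path length: 3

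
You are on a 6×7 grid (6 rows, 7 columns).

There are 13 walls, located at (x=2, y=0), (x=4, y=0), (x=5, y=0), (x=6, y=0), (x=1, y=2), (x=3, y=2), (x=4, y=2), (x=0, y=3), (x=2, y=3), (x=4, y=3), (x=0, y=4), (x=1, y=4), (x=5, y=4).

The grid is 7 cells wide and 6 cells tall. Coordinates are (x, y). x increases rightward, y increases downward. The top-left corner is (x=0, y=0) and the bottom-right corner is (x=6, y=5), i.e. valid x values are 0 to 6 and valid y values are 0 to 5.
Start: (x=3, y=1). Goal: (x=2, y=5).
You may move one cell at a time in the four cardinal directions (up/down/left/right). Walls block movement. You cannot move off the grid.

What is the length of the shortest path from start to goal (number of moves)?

BFS from (x=3, y=1) until reaching (x=2, y=5):
  Distance 0: (x=3, y=1)
  Distance 1: (x=3, y=0), (x=2, y=1), (x=4, y=1)
  Distance 2: (x=1, y=1), (x=5, y=1), (x=2, y=2)
  Distance 3: (x=1, y=0), (x=0, y=1), (x=6, y=1), (x=5, y=2)
  Distance 4: (x=0, y=0), (x=0, y=2), (x=6, y=2), (x=5, y=3)
  Distance 5: (x=6, y=3)
  Distance 6: (x=6, y=4)
  Distance 7: (x=6, y=5)
  Distance 8: (x=5, y=5)
  Distance 9: (x=4, y=5)
  Distance 10: (x=4, y=4), (x=3, y=5)
  Distance 11: (x=3, y=4), (x=2, y=5)  <- goal reached here
One shortest path (11 moves): (x=3, y=1) -> (x=4, y=1) -> (x=5, y=1) -> (x=6, y=1) -> (x=6, y=2) -> (x=6, y=3) -> (x=6, y=4) -> (x=6, y=5) -> (x=5, y=5) -> (x=4, y=5) -> (x=3, y=5) -> (x=2, y=5)

Answer: Shortest path length: 11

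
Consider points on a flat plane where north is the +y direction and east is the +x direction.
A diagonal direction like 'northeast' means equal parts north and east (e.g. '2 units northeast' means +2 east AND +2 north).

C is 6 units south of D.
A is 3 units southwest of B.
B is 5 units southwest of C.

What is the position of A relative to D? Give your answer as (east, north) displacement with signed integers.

Place D at the origin (east=0, north=0).
  C is 6 units south of D: delta (east=+0, north=-6); C at (east=0, north=-6).
  B is 5 units southwest of C: delta (east=-5, north=-5); B at (east=-5, north=-11).
  A is 3 units southwest of B: delta (east=-3, north=-3); A at (east=-8, north=-14).
Therefore A relative to D: (east=-8, north=-14).

Answer: A is at (east=-8, north=-14) relative to D.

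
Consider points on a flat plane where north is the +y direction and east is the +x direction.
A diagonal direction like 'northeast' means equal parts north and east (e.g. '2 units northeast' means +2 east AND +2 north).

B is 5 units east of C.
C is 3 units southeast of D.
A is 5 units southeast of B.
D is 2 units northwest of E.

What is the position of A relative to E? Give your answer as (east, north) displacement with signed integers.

Place E at the origin (east=0, north=0).
  D is 2 units northwest of E: delta (east=-2, north=+2); D at (east=-2, north=2).
  C is 3 units southeast of D: delta (east=+3, north=-3); C at (east=1, north=-1).
  B is 5 units east of C: delta (east=+5, north=+0); B at (east=6, north=-1).
  A is 5 units southeast of B: delta (east=+5, north=-5); A at (east=11, north=-6).
Therefore A relative to E: (east=11, north=-6).

Answer: A is at (east=11, north=-6) relative to E.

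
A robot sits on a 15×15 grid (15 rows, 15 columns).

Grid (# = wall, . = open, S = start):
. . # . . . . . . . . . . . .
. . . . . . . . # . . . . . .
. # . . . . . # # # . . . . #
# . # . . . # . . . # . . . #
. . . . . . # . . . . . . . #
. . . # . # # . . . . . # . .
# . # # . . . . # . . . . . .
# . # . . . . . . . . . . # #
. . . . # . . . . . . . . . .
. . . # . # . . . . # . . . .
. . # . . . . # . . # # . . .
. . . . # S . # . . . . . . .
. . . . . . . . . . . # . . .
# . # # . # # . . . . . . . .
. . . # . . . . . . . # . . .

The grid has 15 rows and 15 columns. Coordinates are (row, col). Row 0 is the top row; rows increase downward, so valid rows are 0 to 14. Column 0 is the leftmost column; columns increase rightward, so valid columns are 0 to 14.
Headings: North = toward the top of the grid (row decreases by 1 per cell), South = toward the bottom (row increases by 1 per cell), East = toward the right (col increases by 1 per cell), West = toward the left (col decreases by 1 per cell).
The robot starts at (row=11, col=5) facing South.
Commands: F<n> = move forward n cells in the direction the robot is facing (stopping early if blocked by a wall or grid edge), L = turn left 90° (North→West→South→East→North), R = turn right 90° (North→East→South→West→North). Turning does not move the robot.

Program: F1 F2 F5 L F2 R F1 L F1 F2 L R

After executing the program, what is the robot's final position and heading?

Start: (row=11, col=5), facing South
  F1: move forward 1, now at (row=12, col=5)
  F2: move forward 0/2 (blocked), now at (row=12, col=5)
  F5: move forward 0/5 (blocked), now at (row=12, col=5)
  L: turn left, now facing East
  F2: move forward 2, now at (row=12, col=7)
  R: turn right, now facing South
  F1: move forward 1, now at (row=13, col=7)
  L: turn left, now facing East
  F1: move forward 1, now at (row=13, col=8)
  F2: move forward 2, now at (row=13, col=10)
  L: turn left, now facing North
  R: turn right, now facing East
Final: (row=13, col=10), facing East

Answer: Final position: (row=13, col=10), facing East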